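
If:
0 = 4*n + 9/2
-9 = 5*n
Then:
No Solution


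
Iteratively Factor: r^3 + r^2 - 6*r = (r)*(r^2 + r - 6) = r*(r + 3)*(r - 2)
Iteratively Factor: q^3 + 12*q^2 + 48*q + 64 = (q + 4)*(q^2 + 8*q + 16) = (q + 4)^2*(q + 4)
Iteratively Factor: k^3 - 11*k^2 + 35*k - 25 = (k - 5)*(k^2 - 6*k + 5) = (k - 5)*(k - 1)*(k - 5)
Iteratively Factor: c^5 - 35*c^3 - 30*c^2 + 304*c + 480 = (c - 4)*(c^4 + 4*c^3 - 19*c^2 - 106*c - 120) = (c - 5)*(c - 4)*(c^3 + 9*c^2 + 26*c + 24) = (c - 5)*(c - 4)*(c + 4)*(c^2 + 5*c + 6) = (c - 5)*(c - 4)*(c + 2)*(c + 4)*(c + 3)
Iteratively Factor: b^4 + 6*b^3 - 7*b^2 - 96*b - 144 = (b + 3)*(b^3 + 3*b^2 - 16*b - 48) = (b - 4)*(b + 3)*(b^2 + 7*b + 12) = (b - 4)*(b + 3)^2*(b + 4)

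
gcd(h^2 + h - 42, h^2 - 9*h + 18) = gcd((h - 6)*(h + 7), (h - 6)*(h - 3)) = h - 6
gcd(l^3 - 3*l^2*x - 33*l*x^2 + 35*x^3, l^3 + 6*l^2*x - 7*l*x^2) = -l + x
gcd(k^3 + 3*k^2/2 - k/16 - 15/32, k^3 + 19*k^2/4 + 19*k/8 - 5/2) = k^2 + 3*k/4 - 5/8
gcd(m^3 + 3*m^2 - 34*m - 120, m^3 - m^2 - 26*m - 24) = m^2 - 2*m - 24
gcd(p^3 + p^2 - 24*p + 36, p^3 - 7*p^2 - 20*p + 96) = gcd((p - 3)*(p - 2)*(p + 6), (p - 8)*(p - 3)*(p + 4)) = p - 3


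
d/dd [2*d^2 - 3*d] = 4*d - 3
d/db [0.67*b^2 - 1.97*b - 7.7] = 1.34*b - 1.97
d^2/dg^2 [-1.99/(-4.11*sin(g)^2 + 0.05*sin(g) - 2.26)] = (-134.461116*sin(g)^4 + 1.226835*sin(g)^3 + 275.623955*sin(g)^2 - 2.67854*sin(g) - 36.958678)/(4.11*sin(g)^2 - 0.05*sin(g) + 2.26)^3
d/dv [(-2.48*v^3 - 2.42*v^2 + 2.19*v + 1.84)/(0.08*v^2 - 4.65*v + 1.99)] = (-0.1984*v^4 + 23.064*v^3 - 3.7278*v^2 - 9.926*v + 12.9141)/(0.0064*v^4 - 0.744*v^3 + 21.9409*v^2 - 18.507*v + 3.9601)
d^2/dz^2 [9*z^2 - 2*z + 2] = 18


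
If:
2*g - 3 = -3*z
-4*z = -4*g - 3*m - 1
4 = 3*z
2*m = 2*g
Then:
No Solution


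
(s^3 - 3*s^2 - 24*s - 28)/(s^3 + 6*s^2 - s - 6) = (s^3 - 3*s^2 - 24*s - 28)/(s^3 + 6*s^2 - s - 6)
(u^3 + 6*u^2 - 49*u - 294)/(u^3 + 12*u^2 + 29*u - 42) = (u - 7)/(u - 1)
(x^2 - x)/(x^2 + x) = (x - 1)/(x + 1)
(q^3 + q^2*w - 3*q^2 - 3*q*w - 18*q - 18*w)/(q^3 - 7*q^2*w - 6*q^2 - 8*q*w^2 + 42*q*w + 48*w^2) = (q + 3)/(q - 8*w)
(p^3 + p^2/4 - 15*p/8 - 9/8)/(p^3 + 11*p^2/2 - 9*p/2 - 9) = (p + 3/4)/(p + 6)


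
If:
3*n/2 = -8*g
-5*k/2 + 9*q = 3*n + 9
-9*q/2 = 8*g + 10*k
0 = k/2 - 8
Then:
No Solution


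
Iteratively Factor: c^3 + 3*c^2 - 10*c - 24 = (c + 2)*(c^2 + c - 12) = (c - 3)*(c + 2)*(c + 4)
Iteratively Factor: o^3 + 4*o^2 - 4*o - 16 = (o - 2)*(o^2 + 6*o + 8) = (o - 2)*(o + 4)*(o + 2)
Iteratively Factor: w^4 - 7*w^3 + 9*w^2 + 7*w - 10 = (w - 5)*(w^3 - 2*w^2 - w + 2) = (w - 5)*(w + 1)*(w^2 - 3*w + 2) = (w - 5)*(w - 1)*(w + 1)*(w - 2)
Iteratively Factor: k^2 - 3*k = (k - 3)*(k)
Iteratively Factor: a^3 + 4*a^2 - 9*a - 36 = (a - 3)*(a^2 + 7*a + 12) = (a - 3)*(a + 3)*(a + 4)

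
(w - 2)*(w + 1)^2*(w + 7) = w^4 + 7*w^3 - 3*w^2 - 23*w - 14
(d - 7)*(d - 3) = d^2 - 10*d + 21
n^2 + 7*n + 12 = (n + 3)*(n + 4)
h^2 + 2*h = h*(h + 2)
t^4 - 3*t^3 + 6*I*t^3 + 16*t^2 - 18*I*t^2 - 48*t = t*(t - 3)*(t - 2*I)*(t + 8*I)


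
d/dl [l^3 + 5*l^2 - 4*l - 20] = 3*l^2 + 10*l - 4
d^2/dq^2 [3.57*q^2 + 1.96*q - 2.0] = 7.14000000000000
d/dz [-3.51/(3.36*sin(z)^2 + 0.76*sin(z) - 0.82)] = (23.5872*sin(z) + 2.6676)*cos(z)/(3.36*sin(z)^2 + 0.76*sin(z) - 0.82)^2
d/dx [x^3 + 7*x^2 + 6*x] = 3*x^2 + 14*x + 6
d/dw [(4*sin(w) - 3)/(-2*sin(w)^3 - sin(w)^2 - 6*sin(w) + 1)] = 2*(8*sin(w)^3 - 7*sin(w)^2 - 3*sin(w) - 7)*cos(w)/(2*sin(w)^3 + sin(w)^2 + 6*sin(w) - 1)^2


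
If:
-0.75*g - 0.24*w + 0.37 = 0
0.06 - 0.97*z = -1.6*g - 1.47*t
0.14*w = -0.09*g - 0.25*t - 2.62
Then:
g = 0.266242143112014*z + 4.56034364449812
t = 0.370076578925699*z - 5.00445566748095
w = -0.832006697225043*z - 12.70940722239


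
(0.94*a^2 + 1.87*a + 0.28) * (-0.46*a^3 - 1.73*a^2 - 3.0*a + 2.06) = -0.4324*a^5 - 2.4864*a^4 - 6.1839*a^3 - 4.158*a^2 + 3.0122*a + 0.5768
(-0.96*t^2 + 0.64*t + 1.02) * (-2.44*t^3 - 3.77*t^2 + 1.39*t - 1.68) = 2.3424*t^5 + 2.0576*t^4 - 6.236*t^3 - 1.343*t^2 + 0.3426*t - 1.7136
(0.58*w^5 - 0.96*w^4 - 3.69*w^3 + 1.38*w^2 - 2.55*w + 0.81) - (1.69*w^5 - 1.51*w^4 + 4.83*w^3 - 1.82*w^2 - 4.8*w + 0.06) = -1.11*w^5 + 0.55*w^4 - 8.52*w^3 + 3.2*w^2 + 2.25*w + 0.75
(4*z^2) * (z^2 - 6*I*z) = 4*z^4 - 24*I*z^3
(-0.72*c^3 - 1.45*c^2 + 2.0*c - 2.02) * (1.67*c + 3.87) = -1.2024*c^4 - 5.2079*c^3 - 2.2715*c^2 + 4.3666*c - 7.8174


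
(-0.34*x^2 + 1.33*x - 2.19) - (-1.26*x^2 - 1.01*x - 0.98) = 0.92*x^2 + 2.34*x - 1.21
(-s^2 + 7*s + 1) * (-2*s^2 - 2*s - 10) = 2*s^4 - 12*s^3 - 6*s^2 - 72*s - 10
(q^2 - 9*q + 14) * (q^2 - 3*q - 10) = q^4 - 12*q^3 + 31*q^2 + 48*q - 140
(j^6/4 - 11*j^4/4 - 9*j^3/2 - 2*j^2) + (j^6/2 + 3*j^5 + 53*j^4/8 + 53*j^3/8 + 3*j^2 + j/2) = 3*j^6/4 + 3*j^5 + 31*j^4/8 + 17*j^3/8 + j^2 + j/2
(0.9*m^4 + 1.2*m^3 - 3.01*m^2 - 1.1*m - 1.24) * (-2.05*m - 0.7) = -1.845*m^5 - 3.09*m^4 + 5.3305*m^3 + 4.362*m^2 + 3.312*m + 0.868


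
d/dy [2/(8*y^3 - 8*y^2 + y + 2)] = 2*(-24*y^2 + 16*y - 1)/(8*y^3 - 8*y^2 + y + 2)^2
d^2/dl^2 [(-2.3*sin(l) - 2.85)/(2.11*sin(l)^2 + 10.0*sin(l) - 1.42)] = (10.23983*sin(l)^5 + 2.22394000000003*sin(l)^4 + 201.2729*sin(l)^3 + 275.68577*sin(l)^2 - 357.04984*sin(l) - 652.39834)/(2.11*sin(l)^2 + 10.0*sin(l) - 1.42)^3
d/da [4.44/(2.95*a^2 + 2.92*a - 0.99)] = (-26.196*a - 12.9648)/(2.95*a^2 + 2.92*a - 0.99)^2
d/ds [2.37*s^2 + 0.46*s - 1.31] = 4.74*s + 0.46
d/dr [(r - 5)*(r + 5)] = 2*r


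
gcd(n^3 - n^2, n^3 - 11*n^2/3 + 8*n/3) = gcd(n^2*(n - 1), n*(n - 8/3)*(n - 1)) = n^2 - n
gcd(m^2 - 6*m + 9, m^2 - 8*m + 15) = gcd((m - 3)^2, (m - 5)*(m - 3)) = m - 3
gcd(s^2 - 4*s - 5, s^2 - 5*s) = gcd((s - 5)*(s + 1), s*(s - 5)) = s - 5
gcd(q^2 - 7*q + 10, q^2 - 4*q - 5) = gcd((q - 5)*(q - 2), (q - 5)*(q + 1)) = q - 5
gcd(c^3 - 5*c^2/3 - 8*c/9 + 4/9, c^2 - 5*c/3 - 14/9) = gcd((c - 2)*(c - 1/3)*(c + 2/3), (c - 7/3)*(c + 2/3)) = c + 2/3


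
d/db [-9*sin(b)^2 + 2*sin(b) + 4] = 2*(1 - 9*sin(b))*cos(b)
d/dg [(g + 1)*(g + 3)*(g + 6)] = 3*g^2 + 20*g + 27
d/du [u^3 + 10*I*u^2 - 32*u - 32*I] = 3*u^2 + 20*I*u - 32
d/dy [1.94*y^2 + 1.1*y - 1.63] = 3.88*y + 1.1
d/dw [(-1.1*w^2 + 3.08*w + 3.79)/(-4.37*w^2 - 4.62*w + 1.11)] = (18.5416*w^2 + 30.6826*w + 20.9286)/(19.0969*w^4 + 40.3788*w^3 + 11.643*w^2 - 10.2564*w + 1.2321)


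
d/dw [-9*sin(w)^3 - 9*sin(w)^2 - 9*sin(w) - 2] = 9*(-2*sin(w) + 3*cos(w)^2 - 4)*cos(w)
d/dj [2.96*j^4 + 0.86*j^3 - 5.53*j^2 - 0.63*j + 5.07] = 11.84*j^3 + 2.58*j^2 - 11.06*j - 0.63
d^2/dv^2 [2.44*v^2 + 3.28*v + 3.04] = 4.88000000000000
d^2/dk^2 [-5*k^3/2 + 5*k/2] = -15*k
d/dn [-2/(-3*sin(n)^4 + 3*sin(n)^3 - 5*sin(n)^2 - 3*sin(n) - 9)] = 2*(-12*sin(n)^3 + 9*sin(n)^2 - 10*sin(n) - 3)*cos(n)/(3*sin(n)^4 - 3*sin(n)^3 + 5*sin(n)^2 + 3*sin(n) + 9)^2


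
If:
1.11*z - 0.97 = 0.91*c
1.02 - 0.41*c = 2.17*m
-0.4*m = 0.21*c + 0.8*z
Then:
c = -1.12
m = 0.68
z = -0.05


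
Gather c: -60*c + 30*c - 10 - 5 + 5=-30*c - 10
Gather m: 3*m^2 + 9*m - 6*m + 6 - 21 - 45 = 3*m^2 + 3*m - 60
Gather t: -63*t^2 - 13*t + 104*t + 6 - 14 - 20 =-63*t^2 + 91*t - 28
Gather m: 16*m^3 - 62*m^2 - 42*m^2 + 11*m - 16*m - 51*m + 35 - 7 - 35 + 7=16*m^3 - 104*m^2 - 56*m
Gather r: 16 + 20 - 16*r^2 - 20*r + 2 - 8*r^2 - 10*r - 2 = -24*r^2 - 30*r + 36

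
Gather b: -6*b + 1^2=1 - 6*b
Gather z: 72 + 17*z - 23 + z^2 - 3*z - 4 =z^2 + 14*z + 45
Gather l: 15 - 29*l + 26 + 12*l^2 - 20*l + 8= 12*l^2 - 49*l + 49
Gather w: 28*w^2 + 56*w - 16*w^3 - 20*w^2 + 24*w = -16*w^3 + 8*w^2 + 80*w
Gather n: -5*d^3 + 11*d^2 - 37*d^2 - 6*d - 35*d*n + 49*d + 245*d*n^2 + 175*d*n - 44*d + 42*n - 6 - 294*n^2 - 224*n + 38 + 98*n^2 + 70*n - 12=-5*d^3 - 26*d^2 - d + n^2*(245*d - 196) + n*(140*d - 112) + 20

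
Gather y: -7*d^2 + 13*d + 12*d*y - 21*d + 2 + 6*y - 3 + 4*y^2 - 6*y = -7*d^2 + 12*d*y - 8*d + 4*y^2 - 1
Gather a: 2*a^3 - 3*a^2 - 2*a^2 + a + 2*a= 2*a^3 - 5*a^2 + 3*a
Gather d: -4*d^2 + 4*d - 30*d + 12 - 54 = -4*d^2 - 26*d - 42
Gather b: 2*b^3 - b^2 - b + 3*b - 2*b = 2*b^3 - b^2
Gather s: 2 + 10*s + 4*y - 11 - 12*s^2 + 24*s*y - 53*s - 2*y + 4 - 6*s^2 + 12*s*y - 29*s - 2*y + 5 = -18*s^2 + s*(36*y - 72)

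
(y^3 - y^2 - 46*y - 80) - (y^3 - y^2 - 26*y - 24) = -20*y - 56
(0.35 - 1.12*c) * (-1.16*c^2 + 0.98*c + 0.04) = 1.2992*c^3 - 1.5036*c^2 + 0.2982*c + 0.014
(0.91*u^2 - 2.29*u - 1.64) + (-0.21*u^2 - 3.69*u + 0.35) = 0.7*u^2 - 5.98*u - 1.29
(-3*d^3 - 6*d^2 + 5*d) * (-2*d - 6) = 6*d^4 + 30*d^3 + 26*d^2 - 30*d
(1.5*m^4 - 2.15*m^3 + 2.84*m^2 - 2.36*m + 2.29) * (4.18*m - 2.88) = 6.27*m^5 - 13.307*m^4 + 18.0632*m^3 - 18.044*m^2 + 16.369*m - 6.5952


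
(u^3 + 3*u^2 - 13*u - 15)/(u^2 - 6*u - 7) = (u^2 + 2*u - 15)/(u - 7)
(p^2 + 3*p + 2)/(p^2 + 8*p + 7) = (p + 2)/(p + 7)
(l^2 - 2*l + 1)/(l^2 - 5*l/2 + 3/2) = 2*(l - 1)/(2*l - 3)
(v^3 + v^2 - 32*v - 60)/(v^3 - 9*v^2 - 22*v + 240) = (v + 2)/(v - 8)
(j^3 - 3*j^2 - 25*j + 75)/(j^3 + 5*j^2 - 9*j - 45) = (j - 5)/(j + 3)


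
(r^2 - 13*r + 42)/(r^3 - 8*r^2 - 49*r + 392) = (r - 6)/(r^2 - r - 56)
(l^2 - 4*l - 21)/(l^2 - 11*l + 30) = (l^2 - 4*l - 21)/(l^2 - 11*l + 30)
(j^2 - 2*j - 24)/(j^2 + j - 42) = (j + 4)/(j + 7)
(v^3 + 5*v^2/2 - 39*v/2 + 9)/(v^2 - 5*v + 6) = (v^2 + 11*v/2 - 3)/(v - 2)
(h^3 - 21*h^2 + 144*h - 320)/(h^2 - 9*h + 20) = (h^2 - 16*h + 64)/(h - 4)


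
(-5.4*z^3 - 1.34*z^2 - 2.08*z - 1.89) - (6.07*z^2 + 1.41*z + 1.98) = -5.4*z^3 - 7.41*z^2 - 3.49*z - 3.87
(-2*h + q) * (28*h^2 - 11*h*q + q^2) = -56*h^3 + 50*h^2*q - 13*h*q^2 + q^3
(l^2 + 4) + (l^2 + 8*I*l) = 2*l^2 + 8*I*l + 4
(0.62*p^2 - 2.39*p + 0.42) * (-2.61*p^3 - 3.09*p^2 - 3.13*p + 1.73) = -1.6182*p^5 + 4.3221*p^4 + 4.3483*p^3 + 7.2555*p^2 - 5.4493*p + 0.7266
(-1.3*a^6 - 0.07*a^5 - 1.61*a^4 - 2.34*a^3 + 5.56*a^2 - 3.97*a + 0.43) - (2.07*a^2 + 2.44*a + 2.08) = -1.3*a^6 - 0.07*a^5 - 1.61*a^4 - 2.34*a^3 + 3.49*a^2 - 6.41*a - 1.65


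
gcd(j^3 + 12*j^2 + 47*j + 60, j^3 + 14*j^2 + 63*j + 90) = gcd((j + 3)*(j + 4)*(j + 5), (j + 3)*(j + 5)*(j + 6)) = j^2 + 8*j + 15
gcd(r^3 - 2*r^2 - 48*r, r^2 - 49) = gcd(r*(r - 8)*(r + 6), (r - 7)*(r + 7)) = 1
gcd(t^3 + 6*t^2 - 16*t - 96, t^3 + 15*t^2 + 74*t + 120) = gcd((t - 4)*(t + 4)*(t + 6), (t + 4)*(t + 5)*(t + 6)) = t^2 + 10*t + 24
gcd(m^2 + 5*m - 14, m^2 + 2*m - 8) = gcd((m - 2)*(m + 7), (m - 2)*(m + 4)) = m - 2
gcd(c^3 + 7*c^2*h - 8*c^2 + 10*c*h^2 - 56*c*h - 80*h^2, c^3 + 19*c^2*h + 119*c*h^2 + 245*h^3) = c + 5*h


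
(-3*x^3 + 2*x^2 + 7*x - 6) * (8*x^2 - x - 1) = -24*x^5 + 19*x^4 + 57*x^3 - 57*x^2 - x + 6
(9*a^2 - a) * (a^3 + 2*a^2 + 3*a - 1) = 9*a^5 + 17*a^4 + 25*a^3 - 12*a^2 + a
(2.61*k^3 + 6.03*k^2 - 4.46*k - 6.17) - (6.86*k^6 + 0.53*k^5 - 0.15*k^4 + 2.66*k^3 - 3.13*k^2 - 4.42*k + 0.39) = -6.86*k^6 - 0.53*k^5 + 0.15*k^4 - 0.0500000000000003*k^3 + 9.16*k^2 - 0.04*k - 6.56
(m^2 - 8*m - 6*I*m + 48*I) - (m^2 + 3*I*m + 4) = -8*m - 9*I*m - 4 + 48*I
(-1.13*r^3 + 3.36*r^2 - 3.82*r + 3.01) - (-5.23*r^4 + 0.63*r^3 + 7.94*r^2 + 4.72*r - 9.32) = 5.23*r^4 - 1.76*r^3 - 4.58*r^2 - 8.54*r + 12.33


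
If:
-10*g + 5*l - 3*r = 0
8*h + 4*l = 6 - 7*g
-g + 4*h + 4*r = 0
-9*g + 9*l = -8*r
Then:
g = 402/1391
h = 57/214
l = 6/13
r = -270/1391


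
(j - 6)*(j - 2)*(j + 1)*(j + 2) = j^4 - 5*j^3 - 10*j^2 + 20*j + 24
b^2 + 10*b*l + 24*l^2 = (b + 4*l)*(b + 6*l)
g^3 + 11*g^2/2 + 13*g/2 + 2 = (g + 1/2)*(g + 1)*(g + 4)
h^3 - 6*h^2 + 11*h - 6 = (h - 3)*(h - 2)*(h - 1)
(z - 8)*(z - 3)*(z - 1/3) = z^3 - 34*z^2/3 + 83*z/3 - 8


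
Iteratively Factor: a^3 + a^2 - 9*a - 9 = (a + 3)*(a^2 - 2*a - 3) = (a - 3)*(a + 3)*(a + 1)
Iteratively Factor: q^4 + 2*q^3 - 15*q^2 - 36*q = (q + 3)*(q^3 - q^2 - 12*q) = (q - 4)*(q + 3)*(q^2 + 3*q) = (q - 4)*(q + 3)^2*(q)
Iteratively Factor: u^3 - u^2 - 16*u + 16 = (u - 4)*(u^2 + 3*u - 4) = (u - 4)*(u - 1)*(u + 4)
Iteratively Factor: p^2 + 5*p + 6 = (p + 2)*(p + 3)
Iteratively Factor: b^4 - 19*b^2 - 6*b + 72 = (b + 3)*(b^3 - 3*b^2 - 10*b + 24) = (b - 2)*(b + 3)*(b^2 - b - 12) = (b - 2)*(b + 3)^2*(b - 4)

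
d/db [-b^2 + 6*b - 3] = 6 - 2*b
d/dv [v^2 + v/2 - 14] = 2*v + 1/2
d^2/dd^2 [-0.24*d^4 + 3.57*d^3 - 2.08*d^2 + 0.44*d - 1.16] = -2.88*d^2 + 21.42*d - 4.16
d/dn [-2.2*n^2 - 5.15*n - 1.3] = -4.4*n - 5.15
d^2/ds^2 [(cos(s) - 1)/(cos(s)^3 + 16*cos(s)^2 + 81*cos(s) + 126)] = (2*(cos(s) - 1)*(3*cos(s)^2 + 32*cos(s) + 81)^2*sin(s)^2 - (cos(s)^3 + 16*cos(s)^2 + 81*cos(s) + 126)^2*cos(s) + (cos(s)^3 + 16*cos(s)^2 + 81*cos(s) + 126)*(12*(1 - cos(2*s))^2 - 654*cos(s) + 752*cos(2*s) + 238*cos(3*s) + 9*cos(4*s) - 345)/8)/(cos(s)^3 + 16*cos(s)^2 + 81*cos(s) + 126)^3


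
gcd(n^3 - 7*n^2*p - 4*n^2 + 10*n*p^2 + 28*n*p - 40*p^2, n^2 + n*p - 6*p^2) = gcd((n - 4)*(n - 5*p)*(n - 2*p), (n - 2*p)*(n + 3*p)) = -n + 2*p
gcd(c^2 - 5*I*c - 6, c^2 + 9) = c - 3*I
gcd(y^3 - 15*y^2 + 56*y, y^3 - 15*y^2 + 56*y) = y^3 - 15*y^2 + 56*y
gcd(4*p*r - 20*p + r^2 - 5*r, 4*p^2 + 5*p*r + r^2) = 4*p + r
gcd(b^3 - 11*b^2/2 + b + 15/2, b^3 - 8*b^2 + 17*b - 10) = b - 5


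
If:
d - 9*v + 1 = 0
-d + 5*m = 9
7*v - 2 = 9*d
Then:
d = -11/74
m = 131/74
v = 7/74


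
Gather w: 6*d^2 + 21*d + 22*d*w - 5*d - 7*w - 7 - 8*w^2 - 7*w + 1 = 6*d^2 + 16*d - 8*w^2 + w*(22*d - 14) - 6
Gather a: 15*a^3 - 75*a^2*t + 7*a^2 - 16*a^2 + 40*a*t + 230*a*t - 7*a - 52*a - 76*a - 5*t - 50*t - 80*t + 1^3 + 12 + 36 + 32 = 15*a^3 + a^2*(-75*t - 9) + a*(270*t - 135) - 135*t + 81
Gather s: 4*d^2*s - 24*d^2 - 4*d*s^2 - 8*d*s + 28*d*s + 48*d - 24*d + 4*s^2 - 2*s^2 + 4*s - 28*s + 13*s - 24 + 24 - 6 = -24*d^2 + 24*d + s^2*(2 - 4*d) + s*(4*d^2 + 20*d - 11) - 6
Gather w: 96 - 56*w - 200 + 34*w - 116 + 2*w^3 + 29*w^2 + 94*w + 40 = 2*w^3 + 29*w^2 + 72*w - 180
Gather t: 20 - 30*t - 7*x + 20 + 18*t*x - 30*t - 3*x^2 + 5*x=t*(18*x - 60) - 3*x^2 - 2*x + 40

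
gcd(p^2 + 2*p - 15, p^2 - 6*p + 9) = p - 3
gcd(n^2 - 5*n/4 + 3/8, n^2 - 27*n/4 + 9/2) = n - 3/4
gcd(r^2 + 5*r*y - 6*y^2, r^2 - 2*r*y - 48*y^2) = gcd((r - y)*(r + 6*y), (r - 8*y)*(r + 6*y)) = r + 6*y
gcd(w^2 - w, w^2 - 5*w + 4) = w - 1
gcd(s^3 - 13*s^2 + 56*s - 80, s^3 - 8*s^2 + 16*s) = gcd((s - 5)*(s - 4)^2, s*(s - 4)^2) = s^2 - 8*s + 16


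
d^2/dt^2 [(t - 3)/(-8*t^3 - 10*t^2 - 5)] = 4*(-8*t^2*(t - 3)*(6*t + 5)^2 + (12*t^2 + 10*t + (t - 3)*(12*t + 5))*(8*t^3 + 10*t^2 + 5))/(8*t^3 + 10*t^2 + 5)^3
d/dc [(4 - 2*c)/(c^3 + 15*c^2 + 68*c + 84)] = 2*(2*c^3 + 9*c^2 - 60*c - 220)/(c^6 + 30*c^5 + 361*c^4 + 2208*c^3 + 7144*c^2 + 11424*c + 7056)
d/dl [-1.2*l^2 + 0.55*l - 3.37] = 0.55 - 2.4*l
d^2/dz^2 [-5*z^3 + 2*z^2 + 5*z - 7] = 4 - 30*z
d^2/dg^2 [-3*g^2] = -6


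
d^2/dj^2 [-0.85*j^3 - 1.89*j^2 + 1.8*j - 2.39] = -5.1*j - 3.78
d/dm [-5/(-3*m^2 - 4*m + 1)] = 10*(-3*m - 2)/(3*m^2 + 4*m - 1)^2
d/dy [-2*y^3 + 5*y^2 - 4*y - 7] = -6*y^2 + 10*y - 4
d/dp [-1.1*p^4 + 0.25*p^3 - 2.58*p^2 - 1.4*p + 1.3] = -4.4*p^3 + 0.75*p^2 - 5.16*p - 1.4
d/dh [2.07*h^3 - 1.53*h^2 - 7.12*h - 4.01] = 6.21*h^2 - 3.06*h - 7.12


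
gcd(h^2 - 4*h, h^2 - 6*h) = h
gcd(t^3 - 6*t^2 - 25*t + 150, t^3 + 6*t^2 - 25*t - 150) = t^2 - 25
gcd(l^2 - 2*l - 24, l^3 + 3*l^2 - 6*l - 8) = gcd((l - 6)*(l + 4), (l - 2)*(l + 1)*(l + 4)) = l + 4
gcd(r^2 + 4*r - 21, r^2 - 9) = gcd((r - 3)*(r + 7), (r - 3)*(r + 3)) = r - 3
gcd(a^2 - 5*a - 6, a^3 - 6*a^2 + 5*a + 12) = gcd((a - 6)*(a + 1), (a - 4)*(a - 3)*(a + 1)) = a + 1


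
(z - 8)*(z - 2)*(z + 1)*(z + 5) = z^4 - 4*z^3 - 39*z^2 + 46*z + 80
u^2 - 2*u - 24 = (u - 6)*(u + 4)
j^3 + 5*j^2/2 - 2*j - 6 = (j - 3/2)*(j + 2)^2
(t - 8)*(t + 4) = t^2 - 4*t - 32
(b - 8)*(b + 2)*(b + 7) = b^3 + b^2 - 58*b - 112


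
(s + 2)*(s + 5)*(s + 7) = s^3 + 14*s^2 + 59*s + 70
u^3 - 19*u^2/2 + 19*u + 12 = (u - 6)*(u - 4)*(u + 1/2)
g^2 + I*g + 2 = (g - I)*(g + 2*I)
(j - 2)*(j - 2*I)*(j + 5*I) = j^3 - 2*j^2 + 3*I*j^2 + 10*j - 6*I*j - 20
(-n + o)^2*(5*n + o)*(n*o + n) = 5*n^4*o + 5*n^4 - 9*n^3*o^2 - 9*n^3*o + 3*n^2*o^3 + 3*n^2*o^2 + n*o^4 + n*o^3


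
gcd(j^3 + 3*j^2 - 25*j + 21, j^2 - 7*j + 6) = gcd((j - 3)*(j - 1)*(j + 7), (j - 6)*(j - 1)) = j - 1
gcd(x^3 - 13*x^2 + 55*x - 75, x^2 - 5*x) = x - 5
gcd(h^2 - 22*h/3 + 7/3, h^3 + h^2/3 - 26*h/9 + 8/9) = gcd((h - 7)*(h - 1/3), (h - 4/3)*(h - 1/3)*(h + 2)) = h - 1/3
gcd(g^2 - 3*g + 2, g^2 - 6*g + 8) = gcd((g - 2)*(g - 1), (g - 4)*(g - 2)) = g - 2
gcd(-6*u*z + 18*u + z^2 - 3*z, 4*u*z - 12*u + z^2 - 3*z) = z - 3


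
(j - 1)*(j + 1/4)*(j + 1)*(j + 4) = j^4 + 17*j^3/4 - 17*j/4 - 1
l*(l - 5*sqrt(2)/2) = l^2 - 5*sqrt(2)*l/2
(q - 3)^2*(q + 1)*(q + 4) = q^4 - q^3 - 17*q^2 + 21*q + 36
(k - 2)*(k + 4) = k^2 + 2*k - 8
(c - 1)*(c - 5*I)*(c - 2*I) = c^3 - c^2 - 7*I*c^2 - 10*c + 7*I*c + 10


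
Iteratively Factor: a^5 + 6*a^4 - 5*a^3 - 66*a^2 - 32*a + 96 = (a - 1)*(a^4 + 7*a^3 + 2*a^2 - 64*a - 96) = (a - 1)*(a + 4)*(a^3 + 3*a^2 - 10*a - 24) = (a - 3)*(a - 1)*(a + 4)*(a^2 + 6*a + 8) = (a - 3)*(a - 1)*(a + 4)^2*(a + 2)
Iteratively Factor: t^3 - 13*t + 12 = (t - 3)*(t^2 + 3*t - 4) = (t - 3)*(t - 1)*(t + 4)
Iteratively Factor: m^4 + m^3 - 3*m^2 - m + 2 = (m - 1)*(m^3 + 2*m^2 - m - 2) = (m - 1)*(m + 2)*(m^2 - 1) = (m - 1)*(m + 1)*(m + 2)*(m - 1)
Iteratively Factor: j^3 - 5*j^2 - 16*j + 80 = (j - 5)*(j^2 - 16) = (j - 5)*(j + 4)*(j - 4)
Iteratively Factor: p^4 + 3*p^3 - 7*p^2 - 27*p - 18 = (p + 3)*(p^3 - 7*p - 6) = (p - 3)*(p + 3)*(p^2 + 3*p + 2) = (p - 3)*(p + 1)*(p + 3)*(p + 2)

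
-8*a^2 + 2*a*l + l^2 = (-2*a + l)*(4*a + l)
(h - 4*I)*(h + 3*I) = h^2 - I*h + 12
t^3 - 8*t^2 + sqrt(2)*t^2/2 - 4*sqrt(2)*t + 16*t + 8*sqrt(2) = (t - 4)^2*(t + sqrt(2)/2)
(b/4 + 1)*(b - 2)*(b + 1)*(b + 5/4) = b^4/4 + 17*b^3/16 - 9*b^2/16 - 31*b/8 - 5/2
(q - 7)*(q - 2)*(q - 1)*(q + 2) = q^4 - 8*q^3 + 3*q^2 + 32*q - 28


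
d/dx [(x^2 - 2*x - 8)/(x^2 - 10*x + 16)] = 8*(-x^2 + 6*x - 14)/(x^4 - 20*x^3 + 132*x^2 - 320*x + 256)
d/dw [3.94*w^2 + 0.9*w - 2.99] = 7.88*w + 0.9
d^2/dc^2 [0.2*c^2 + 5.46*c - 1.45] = 0.400000000000000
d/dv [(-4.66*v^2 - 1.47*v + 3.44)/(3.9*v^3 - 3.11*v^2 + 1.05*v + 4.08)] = (18.174*v^4 + 11.466*v^3 - 49.7127*v^2 - 16.6288*v - 9.6096)/(15.21*v^6 - 24.258*v^5 + 17.8621*v^4 + 25.293*v^3 - 24.2751*v^2 + 8.568*v + 16.6464)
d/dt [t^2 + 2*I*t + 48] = 2*t + 2*I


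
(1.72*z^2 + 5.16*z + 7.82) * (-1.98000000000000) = -3.4056*z^2 - 10.2168*z - 15.4836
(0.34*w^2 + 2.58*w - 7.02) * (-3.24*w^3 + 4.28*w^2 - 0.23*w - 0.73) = -1.1016*w^5 - 6.904*w^4 + 33.709*w^3 - 30.8872*w^2 - 0.2688*w + 5.1246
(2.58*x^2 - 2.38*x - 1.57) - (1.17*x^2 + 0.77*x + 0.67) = 1.41*x^2 - 3.15*x - 2.24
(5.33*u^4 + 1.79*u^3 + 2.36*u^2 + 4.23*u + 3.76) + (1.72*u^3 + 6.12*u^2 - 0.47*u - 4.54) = 5.33*u^4 + 3.51*u^3 + 8.48*u^2 + 3.76*u - 0.78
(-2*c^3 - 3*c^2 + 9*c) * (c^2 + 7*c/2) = -2*c^5 - 10*c^4 - 3*c^3/2 + 63*c^2/2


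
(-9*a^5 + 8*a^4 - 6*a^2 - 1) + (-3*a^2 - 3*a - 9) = -9*a^5 + 8*a^4 - 9*a^2 - 3*a - 10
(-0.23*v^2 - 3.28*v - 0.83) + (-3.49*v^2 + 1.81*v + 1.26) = -3.72*v^2 - 1.47*v + 0.43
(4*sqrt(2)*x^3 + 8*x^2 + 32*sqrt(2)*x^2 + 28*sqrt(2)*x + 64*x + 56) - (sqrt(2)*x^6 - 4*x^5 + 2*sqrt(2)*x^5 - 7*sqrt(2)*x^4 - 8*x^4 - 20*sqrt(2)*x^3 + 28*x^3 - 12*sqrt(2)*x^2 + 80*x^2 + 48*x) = -sqrt(2)*x^6 - 2*sqrt(2)*x^5 + 4*x^5 + 8*x^4 + 7*sqrt(2)*x^4 - 28*x^3 + 24*sqrt(2)*x^3 - 72*x^2 + 44*sqrt(2)*x^2 + 16*x + 28*sqrt(2)*x + 56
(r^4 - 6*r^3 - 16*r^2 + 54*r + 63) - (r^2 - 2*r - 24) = r^4 - 6*r^3 - 17*r^2 + 56*r + 87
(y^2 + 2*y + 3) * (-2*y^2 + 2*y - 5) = -2*y^4 - 2*y^3 - 7*y^2 - 4*y - 15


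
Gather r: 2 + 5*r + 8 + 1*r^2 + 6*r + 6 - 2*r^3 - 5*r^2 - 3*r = -2*r^3 - 4*r^2 + 8*r + 16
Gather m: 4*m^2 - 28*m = 4*m^2 - 28*m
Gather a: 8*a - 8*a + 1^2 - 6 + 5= 0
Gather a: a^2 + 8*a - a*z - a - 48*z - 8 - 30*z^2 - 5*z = a^2 + a*(7 - z) - 30*z^2 - 53*z - 8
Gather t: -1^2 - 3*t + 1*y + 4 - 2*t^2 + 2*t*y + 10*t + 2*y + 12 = -2*t^2 + t*(2*y + 7) + 3*y + 15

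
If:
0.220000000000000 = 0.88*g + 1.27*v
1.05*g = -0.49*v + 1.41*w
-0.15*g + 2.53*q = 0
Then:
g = 1.9845949240829*w - 0.119472459270753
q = 0.117663730676852*w - 0.00708334738759402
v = 0.256012412723041 - 1.37515238834091*w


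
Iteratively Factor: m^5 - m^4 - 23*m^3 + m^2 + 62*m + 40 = (m + 1)*(m^4 - 2*m^3 - 21*m^2 + 22*m + 40) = (m + 1)^2*(m^3 - 3*m^2 - 18*m + 40) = (m + 1)^2*(m + 4)*(m^2 - 7*m + 10) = (m - 2)*(m + 1)^2*(m + 4)*(m - 5)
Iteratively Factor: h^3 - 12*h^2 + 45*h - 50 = (h - 2)*(h^2 - 10*h + 25) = (h - 5)*(h - 2)*(h - 5)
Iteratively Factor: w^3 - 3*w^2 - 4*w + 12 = (w + 2)*(w^2 - 5*w + 6) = (w - 2)*(w + 2)*(w - 3)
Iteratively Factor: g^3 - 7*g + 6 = (g + 3)*(g^2 - 3*g + 2) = (g - 1)*(g + 3)*(g - 2)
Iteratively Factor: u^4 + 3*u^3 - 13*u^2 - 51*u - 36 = (u - 4)*(u^3 + 7*u^2 + 15*u + 9) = (u - 4)*(u + 3)*(u^2 + 4*u + 3) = (u - 4)*(u + 1)*(u + 3)*(u + 3)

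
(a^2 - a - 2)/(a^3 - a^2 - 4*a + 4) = (a + 1)/(a^2 + a - 2)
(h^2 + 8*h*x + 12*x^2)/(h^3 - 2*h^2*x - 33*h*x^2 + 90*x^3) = (h + 2*x)/(h^2 - 8*h*x + 15*x^2)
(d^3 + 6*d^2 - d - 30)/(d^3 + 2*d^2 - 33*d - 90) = (d - 2)/(d - 6)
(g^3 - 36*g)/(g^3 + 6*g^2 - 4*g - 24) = g*(g - 6)/(g^2 - 4)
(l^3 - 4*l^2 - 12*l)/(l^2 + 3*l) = (l^2 - 4*l - 12)/(l + 3)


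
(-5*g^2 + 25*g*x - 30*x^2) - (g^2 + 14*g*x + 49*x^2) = -6*g^2 + 11*g*x - 79*x^2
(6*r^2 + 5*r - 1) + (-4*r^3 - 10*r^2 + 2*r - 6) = -4*r^3 - 4*r^2 + 7*r - 7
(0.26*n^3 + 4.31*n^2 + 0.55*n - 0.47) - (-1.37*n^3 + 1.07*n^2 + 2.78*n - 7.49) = 1.63*n^3 + 3.24*n^2 - 2.23*n + 7.02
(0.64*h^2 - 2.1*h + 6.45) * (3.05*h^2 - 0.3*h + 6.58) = 1.952*h^4 - 6.597*h^3 + 24.5137*h^2 - 15.753*h + 42.441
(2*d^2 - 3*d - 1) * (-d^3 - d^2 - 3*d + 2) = -2*d^5 + d^4 - 2*d^3 + 14*d^2 - 3*d - 2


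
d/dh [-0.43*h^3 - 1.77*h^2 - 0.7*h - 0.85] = -1.29*h^2 - 3.54*h - 0.7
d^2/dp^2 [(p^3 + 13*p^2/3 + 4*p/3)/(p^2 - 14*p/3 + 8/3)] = 4*(549*p^3 - 972*p^2 + 144*p + 640)/(27*p^6 - 378*p^5 + 1980*p^4 - 4760*p^3 + 5280*p^2 - 2688*p + 512)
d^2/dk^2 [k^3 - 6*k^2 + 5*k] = 6*k - 12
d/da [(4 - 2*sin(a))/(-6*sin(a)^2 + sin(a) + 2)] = 2*(-6*sin(a)^2 + 24*sin(a) - 4)*cos(a)/(-6*sin(a)^2 + sin(a) + 2)^2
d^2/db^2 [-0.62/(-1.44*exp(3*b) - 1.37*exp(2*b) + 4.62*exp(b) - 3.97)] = ((-8.0352*exp(2*b) - 3.3976*exp(b) + 2.8644)*(1.44*exp(3*b) + 1.37*exp(2*b) - 4.62*exp(b) + 3.97) + 0.62*(4.32*exp(2*b) + 2.74*exp(b) - 4.62)*(8.64*exp(2*b) + 5.48*exp(b) - 9.24)*exp(b))*exp(b)/(1.44*exp(3*b) + 1.37*exp(2*b) - 4.62*exp(b) + 3.97)^3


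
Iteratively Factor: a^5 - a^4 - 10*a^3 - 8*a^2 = (a + 2)*(a^4 - 3*a^3 - 4*a^2) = a*(a + 2)*(a^3 - 3*a^2 - 4*a) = a*(a - 4)*(a + 2)*(a^2 + a) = a*(a - 4)*(a + 1)*(a + 2)*(a)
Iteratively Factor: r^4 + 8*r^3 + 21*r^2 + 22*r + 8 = (r + 1)*(r^3 + 7*r^2 + 14*r + 8) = (r + 1)*(r + 2)*(r^2 + 5*r + 4) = (r + 1)*(r + 2)*(r + 4)*(r + 1)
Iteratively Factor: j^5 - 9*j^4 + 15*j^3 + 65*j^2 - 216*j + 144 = (j - 4)*(j^4 - 5*j^3 - 5*j^2 + 45*j - 36) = (j - 4)*(j - 3)*(j^3 - 2*j^2 - 11*j + 12) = (j - 4)*(j - 3)*(j - 1)*(j^2 - j - 12) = (j - 4)^2*(j - 3)*(j - 1)*(j + 3)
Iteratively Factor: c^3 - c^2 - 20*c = (c - 5)*(c^2 + 4*c) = c*(c - 5)*(c + 4)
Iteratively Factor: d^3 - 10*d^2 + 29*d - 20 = (d - 1)*(d^2 - 9*d + 20) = (d - 5)*(d - 1)*(d - 4)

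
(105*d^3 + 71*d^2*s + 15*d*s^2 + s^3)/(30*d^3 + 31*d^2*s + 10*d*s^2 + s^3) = (7*d + s)/(2*d + s)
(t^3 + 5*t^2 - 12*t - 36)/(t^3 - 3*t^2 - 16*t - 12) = (t^2 + 3*t - 18)/(t^2 - 5*t - 6)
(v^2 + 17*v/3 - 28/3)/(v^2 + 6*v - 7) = (v - 4/3)/(v - 1)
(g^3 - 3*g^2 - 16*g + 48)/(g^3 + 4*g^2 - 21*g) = (g^2 - 16)/(g*(g + 7))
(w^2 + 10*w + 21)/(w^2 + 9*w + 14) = (w + 3)/(w + 2)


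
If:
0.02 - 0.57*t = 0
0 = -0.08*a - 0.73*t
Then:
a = -0.32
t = 0.04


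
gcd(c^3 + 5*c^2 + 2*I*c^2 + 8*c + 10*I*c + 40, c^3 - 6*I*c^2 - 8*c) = c - 2*I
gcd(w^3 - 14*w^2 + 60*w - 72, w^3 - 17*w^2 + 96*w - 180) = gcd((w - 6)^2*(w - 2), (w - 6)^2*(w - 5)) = w^2 - 12*w + 36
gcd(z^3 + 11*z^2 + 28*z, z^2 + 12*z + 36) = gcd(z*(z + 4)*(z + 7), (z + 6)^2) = 1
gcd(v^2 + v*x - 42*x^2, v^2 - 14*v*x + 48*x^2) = -v + 6*x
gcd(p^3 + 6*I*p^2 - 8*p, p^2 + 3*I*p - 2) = p + 2*I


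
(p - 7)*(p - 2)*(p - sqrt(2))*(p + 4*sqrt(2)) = p^4 - 9*p^3 + 3*sqrt(2)*p^3 - 27*sqrt(2)*p^2 + 6*p^2 + 42*sqrt(2)*p + 72*p - 112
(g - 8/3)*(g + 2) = g^2 - 2*g/3 - 16/3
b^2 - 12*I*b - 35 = (b - 7*I)*(b - 5*I)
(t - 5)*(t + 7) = t^2 + 2*t - 35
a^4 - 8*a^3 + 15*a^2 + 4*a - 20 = (a - 5)*(a - 2)^2*(a + 1)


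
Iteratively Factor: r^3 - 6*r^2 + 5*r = (r)*(r^2 - 6*r + 5) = r*(r - 5)*(r - 1)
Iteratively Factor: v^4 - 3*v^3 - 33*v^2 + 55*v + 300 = (v - 5)*(v^3 + 2*v^2 - 23*v - 60) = (v - 5)*(v + 3)*(v^2 - v - 20) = (v - 5)*(v + 3)*(v + 4)*(v - 5)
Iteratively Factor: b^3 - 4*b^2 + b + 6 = (b - 3)*(b^2 - b - 2) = (b - 3)*(b - 2)*(b + 1)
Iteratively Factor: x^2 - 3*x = (x - 3)*(x)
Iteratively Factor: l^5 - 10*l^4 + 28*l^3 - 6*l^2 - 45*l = (l + 1)*(l^4 - 11*l^3 + 39*l^2 - 45*l) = (l - 3)*(l + 1)*(l^3 - 8*l^2 + 15*l) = (l - 5)*(l - 3)*(l + 1)*(l^2 - 3*l) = (l - 5)*(l - 3)^2*(l + 1)*(l)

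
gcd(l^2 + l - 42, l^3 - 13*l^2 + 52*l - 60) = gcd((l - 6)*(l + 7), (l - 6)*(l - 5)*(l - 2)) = l - 6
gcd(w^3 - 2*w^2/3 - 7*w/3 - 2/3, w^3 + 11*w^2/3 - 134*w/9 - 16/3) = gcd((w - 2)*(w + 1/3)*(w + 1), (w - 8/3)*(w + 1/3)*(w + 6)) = w + 1/3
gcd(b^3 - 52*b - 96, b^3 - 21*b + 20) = 1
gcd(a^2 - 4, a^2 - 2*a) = a - 2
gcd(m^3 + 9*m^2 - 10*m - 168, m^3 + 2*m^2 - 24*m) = m^2 + 2*m - 24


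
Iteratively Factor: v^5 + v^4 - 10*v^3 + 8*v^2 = (v)*(v^4 + v^3 - 10*v^2 + 8*v) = v*(v - 1)*(v^3 + 2*v^2 - 8*v) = v*(v - 1)*(v + 4)*(v^2 - 2*v) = v^2*(v - 1)*(v + 4)*(v - 2)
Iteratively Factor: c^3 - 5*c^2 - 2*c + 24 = (c + 2)*(c^2 - 7*c + 12) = (c - 3)*(c + 2)*(c - 4)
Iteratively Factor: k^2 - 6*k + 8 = (k - 4)*(k - 2)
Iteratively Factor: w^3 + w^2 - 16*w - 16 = (w + 1)*(w^2 - 16) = (w + 1)*(w + 4)*(w - 4)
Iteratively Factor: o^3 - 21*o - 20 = (o + 4)*(o^2 - 4*o - 5) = (o - 5)*(o + 4)*(o + 1)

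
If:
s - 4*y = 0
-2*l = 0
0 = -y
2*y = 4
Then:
No Solution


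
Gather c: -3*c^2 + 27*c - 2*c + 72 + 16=-3*c^2 + 25*c + 88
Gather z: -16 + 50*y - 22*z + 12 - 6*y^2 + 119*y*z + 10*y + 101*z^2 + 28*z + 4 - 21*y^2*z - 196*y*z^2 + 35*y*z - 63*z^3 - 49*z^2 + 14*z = -6*y^2 + 60*y - 63*z^3 + z^2*(52 - 196*y) + z*(-21*y^2 + 154*y + 20)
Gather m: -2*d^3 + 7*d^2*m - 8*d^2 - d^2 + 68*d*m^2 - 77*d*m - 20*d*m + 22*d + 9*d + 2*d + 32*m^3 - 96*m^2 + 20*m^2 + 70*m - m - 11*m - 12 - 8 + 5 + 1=-2*d^3 - 9*d^2 + 33*d + 32*m^3 + m^2*(68*d - 76) + m*(7*d^2 - 97*d + 58) - 14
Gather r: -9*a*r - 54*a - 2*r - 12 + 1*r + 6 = -54*a + r*(-9*a - 1) - 6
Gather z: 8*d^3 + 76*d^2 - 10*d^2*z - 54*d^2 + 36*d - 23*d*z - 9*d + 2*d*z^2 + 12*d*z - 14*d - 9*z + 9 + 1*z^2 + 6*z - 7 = 8*d^3 + 22*d^2 + 13*d + z^2*(2*d + 1) + z*(-10*d^2 - 11*d - 3) + 2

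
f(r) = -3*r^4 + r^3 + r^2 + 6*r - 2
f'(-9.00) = 8979.00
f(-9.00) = -20387.00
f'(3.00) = -285.00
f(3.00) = -191.00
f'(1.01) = -1.28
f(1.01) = 2.99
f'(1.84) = -54.92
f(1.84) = -15.73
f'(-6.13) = 2870.63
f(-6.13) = -4467.62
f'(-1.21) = 29.23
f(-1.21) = -16.00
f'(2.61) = -181.70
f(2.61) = -100.96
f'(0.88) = 1.91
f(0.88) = 2.94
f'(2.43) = -143.61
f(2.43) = -71.77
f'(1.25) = -10.25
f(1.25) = 1.69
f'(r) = -12*r^3 + 3*r^2 + 2*r + 6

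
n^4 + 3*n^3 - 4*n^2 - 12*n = n*(n - 2)*(n + 2)*(n + 3)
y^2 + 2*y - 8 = (y - 2)*(y + 4)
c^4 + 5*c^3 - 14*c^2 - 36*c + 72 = (c - 2)^2*(c + 3)*(c + 6)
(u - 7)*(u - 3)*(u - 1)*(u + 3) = u^4 - 8*u^3 - 2*u^2 + 72*u - 63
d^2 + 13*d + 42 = (d + 6)*(d + 7)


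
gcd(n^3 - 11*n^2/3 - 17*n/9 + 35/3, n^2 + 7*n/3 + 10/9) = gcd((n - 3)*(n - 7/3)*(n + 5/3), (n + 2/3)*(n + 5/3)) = n + 5/3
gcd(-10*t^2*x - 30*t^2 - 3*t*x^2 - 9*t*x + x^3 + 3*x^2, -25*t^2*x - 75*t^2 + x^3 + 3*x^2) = -5*t*x - 15*t + x^2 + 3*x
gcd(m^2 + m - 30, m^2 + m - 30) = m^2 + m - 30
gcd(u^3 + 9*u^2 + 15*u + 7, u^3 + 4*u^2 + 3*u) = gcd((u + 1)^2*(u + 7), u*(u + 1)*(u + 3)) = u + 1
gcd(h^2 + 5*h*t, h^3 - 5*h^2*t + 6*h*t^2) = h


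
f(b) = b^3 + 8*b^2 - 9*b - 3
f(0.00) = -3.00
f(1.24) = 0.05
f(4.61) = 223.50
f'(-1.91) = -28.62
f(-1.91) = 36.41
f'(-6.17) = 6.49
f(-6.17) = 122.20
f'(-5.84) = -0.12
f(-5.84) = 123.23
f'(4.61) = 128.52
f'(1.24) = 15.45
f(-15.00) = -1443.00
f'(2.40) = 46.68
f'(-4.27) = -22.62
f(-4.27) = 103.44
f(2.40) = 35.30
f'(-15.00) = 426.00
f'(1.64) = 25.31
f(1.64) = 8.17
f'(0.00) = -9.00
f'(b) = 3*b^2 + 16*b - 9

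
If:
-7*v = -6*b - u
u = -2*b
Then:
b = 7*v/4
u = -7*v/2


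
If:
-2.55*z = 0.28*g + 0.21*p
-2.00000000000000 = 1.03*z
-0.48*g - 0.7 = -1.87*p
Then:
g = 14.59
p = 4.12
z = -1.94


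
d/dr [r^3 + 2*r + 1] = 3*r^2 + 2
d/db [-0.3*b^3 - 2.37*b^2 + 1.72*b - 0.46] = -0.9*b^2 - 4.74*b + 1.72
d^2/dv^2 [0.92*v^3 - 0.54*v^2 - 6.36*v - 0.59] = 5.52*v - 1.08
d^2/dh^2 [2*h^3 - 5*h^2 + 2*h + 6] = 12*h - 10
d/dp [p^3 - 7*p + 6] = 3*p^2 - 7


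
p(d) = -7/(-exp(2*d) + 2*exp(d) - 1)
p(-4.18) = 7.22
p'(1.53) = -1.36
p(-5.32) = 7.07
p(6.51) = 0.00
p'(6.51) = -0.00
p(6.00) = 0.00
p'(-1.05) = 17.83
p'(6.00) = 0.00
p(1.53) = 0.53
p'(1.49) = -1.53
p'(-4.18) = 0.22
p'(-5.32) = 0.07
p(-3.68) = 7.37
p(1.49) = 0.59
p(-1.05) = 16.56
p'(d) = -7*(2*exp(2*d) - 2*exp(d))/(-exp(2*d) + 2*exp(d) - 1)^2 = 14*(1 - exp(d))*exp(d)/(exp(2*d) - 2*exp(d) + 1)^2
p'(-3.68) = 0.38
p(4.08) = 0.00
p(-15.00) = 7.00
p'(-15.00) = 0.00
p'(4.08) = -0.00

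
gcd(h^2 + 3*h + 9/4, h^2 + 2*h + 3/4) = h + 3/2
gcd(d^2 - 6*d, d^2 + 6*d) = d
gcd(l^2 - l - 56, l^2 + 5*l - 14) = l + 7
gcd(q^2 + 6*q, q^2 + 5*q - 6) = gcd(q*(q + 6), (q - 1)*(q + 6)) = q + 6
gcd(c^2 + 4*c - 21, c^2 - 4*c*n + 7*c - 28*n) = c + 7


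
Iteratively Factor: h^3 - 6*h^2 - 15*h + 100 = (h + 4)*(h^2 - 10*h + 25) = (h - 5)*(h + 4)*(h - 5)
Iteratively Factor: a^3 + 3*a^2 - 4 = (a - 1)*(a^2 + 4*a + 4) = (a - 1)*(a + 2)*(a + 2)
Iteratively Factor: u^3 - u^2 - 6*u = (u + 2)*(u^2 - 3*u) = u*(u + 2)*(u - 3)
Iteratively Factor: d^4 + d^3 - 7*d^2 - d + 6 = (d + 1)*(d^3 - 7*d + 6) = (d + 1)*(d + 3)*(d^2 - 3*d + 2) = (d - 2)*(d + 1)*(d + 3)*(d - 1)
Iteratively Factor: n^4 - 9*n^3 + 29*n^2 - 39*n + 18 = (n - 3)*(n^3 - 6*n^2 + 11*n - 6) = (n - 3)^2*(n^2 - 3*n + 2) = (n - 3)^2*(n - 1)*(n - 2)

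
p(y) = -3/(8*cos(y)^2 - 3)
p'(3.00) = 0.29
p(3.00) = -0.62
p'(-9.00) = -1.36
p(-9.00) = -0.82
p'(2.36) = 22.60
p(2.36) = -2.91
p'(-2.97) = -0.36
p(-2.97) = -0.63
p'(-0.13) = 0.26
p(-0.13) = -0.62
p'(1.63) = 0.32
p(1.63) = 1.01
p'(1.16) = -5.91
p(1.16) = 1.74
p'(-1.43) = 0.83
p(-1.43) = 1.06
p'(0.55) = -2.70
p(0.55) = -1.07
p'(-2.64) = -2.04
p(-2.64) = -0.95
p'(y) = -48*sin(y)*cos(y)/(8*cos(y)^2 - 3)^2 = -24*sin(2*y)/(4*cos(2*y) + 1)^2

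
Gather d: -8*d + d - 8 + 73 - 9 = 56 - 7*d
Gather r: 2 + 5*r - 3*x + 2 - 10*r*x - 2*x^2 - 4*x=r*(5 - 10*x) - 2*x^2 - 7*x + 4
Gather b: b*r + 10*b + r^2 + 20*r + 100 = b*(r + 10) + r^2 + 20*r + 100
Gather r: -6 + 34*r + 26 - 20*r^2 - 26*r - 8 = -20*r^2 + 8*r + 12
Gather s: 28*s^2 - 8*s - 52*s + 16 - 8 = 28*s^2 - 60*s + 8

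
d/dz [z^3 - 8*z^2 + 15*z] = 3*z^2 - 16*z + 15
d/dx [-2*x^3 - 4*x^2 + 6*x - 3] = -6*x^2 - 8*x + 6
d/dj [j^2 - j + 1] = 2*j - 1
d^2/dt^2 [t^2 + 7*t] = 2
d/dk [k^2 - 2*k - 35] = 2*k - 2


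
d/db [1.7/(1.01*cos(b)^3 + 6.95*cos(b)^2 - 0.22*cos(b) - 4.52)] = (5.151*cos(b)^2 + 23.63*cos(b) - 0.374)*sin(b)/(1.01*cos(b)^3 + 6.95*cos(b)^2 - 0.22*cos(b) - 4.52)^2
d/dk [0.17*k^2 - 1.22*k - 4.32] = 0.34*k - 1.22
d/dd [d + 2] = 1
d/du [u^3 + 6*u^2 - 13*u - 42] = 3*u^2 + 12*u - 13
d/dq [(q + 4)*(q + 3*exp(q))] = q + (q + 4)*(3*exp(q) + 1) + 3*exp(q)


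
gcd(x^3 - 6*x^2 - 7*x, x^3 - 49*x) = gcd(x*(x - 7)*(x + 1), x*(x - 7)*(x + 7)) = x^2 - 7*x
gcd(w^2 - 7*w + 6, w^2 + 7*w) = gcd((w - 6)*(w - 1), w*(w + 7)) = 1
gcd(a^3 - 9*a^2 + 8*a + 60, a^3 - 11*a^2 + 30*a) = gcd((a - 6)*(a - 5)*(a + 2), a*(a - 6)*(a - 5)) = a^2 - 11*a + 30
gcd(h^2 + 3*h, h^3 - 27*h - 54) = h + 3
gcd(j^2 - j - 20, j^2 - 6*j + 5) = j - 5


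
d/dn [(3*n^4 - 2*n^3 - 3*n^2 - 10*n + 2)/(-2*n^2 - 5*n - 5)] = (-12*n^5 - 41*n^4 - 40*n^3 + 25*n^2 + 38*n + 60)/(4*n^4 + 20*n^3 + 45*n^2 + 50*n + 25)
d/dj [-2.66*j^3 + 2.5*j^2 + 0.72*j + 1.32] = -7.98*j^2 + 5.0*j + 0.72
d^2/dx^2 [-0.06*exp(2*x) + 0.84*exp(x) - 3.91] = (0.84 - 0.24*exp(x))*exp(x)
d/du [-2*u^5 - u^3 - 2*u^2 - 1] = u*(-10*u^3 - 3*u - 4)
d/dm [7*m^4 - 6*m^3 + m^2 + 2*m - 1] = 28*m^3 - 18*m^2 + 2*m + 2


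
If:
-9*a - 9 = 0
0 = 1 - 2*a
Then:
No Solution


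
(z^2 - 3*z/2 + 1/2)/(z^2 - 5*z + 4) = (z - 1/2)/(z - 4)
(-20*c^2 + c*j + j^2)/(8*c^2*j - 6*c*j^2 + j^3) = (-5*c - j)/(j*(2*c - j))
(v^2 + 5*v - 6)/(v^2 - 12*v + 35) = (v^2 + 5*v - 6)/(v^2 - 12*v + 35)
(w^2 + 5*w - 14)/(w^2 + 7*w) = (w - 2)/w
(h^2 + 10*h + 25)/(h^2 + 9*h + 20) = (h + 5)/(h + 4)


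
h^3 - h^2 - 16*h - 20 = (h - 5)*(h + 2)^2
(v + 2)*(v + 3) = v^2 + 5*v + 6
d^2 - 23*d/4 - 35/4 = (d - 7)*(d + 5/4)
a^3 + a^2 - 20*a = a*(a - 4)*(a + 5)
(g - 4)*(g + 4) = g^2 - 16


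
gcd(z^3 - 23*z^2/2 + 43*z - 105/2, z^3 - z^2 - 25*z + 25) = z - 5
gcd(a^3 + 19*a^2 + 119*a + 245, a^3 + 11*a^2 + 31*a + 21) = a + 7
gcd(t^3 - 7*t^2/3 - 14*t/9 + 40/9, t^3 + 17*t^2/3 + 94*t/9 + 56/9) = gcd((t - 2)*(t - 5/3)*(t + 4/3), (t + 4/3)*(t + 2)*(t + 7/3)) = t + 4/3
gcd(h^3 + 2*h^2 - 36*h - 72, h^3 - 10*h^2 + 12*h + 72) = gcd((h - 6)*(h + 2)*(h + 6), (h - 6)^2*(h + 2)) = h^2 - 4*h - 12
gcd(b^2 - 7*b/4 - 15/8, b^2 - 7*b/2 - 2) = 1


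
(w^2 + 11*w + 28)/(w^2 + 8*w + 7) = (w + 4)/(w + 1)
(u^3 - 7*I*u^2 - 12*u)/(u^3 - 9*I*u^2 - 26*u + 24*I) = u/(u - 2*I)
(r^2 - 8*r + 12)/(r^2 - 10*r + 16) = (r - 6)/(r - 8)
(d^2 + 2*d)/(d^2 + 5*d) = (d + 2)/(d + 5)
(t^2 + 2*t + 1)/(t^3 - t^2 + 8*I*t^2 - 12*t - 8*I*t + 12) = (t^2 + 2*t + 1)/(t^3 + t^2*(-1 + 8*I) + t*(-12 - 8*I) + 12)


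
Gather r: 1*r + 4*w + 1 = r + 4*w + 1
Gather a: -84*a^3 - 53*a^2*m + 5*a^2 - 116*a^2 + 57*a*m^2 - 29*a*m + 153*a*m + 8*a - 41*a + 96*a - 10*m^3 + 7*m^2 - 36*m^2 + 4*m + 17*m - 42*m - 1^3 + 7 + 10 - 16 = -84*a^3 + a^2*(-53*m - 111) + a*(57*m^2 + 124*m + 63) - 10*m^3 - 29*m^2 - 21*m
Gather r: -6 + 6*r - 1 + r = 7*r - 7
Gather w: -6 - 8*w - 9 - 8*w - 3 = -16*w - 18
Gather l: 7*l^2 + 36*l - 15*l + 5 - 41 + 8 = 7*l^2 + 21*l - 28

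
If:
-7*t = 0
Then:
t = 0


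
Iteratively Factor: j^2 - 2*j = (j)*(j - 2)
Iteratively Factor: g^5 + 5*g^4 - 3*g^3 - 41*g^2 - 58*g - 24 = (g - 3)*(g^4 + 8*g^3 + 21*g^2 + 22*g + 8) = (g - 3)*(g + 1)*(g^3 + 7*g^2 + 14*g + 8) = (g - 3)*(g + 1)*(g + 2)*(g^2 + 5*g + 4) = (g - 3)*(g + 1)^2*(g + 2)*(g + 4)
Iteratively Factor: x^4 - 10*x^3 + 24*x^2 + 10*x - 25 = (x + 1)*(x^3 - 11*x^2 + 35*x - 25) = (x - 5)*(x + 1)*(x^2 - 6*x + 5) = (x - 5)^2*(x + 1)*(x - 1)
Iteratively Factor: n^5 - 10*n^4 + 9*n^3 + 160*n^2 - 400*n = (n - 5)*(n^4 - 5*n^3 - 16*n^2 + 80*n) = n*(n - 5)*(n^3 - 5*n^2 - 16*n + 80) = n*(n - 5)*(n - 4)*(n^2 - n - 20) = n*(n - 5)^2*(n - 4)*(n + 4)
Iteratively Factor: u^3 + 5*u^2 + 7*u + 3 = (u + 1)*(u^2 + 4*u + 3) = (u + 1)^2*(u + 3)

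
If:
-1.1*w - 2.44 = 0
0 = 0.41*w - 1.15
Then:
No Solution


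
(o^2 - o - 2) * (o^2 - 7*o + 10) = o^4 - 8*o^3 + 15*o^2 + 4*o - 20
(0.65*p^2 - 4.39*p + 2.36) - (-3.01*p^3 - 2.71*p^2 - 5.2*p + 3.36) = 3.01*p^3 + 3.36*p^2 + 0.81*p - 1.0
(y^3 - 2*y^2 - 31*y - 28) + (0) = y^3 - 2*y^2 - 31*y - 28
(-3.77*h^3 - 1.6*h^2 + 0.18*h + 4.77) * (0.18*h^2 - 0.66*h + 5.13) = -0.6786*h^5 + 2.2002*h^4 - 18.2517*h^3 - 7.4682*h^2 - 2.2248*h + 24.4701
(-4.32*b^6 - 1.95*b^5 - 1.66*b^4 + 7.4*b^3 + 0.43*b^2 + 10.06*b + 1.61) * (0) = 0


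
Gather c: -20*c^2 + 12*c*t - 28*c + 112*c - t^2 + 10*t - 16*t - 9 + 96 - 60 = -20*c^2 + c*(12*t + 84) - t^2 - 6*t + 27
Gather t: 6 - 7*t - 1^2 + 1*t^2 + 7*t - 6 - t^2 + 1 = 0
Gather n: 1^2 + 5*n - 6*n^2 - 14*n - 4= -6*n^2 - 9*n - 3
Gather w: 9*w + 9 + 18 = 9*w + 27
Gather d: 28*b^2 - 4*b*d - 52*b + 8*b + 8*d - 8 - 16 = 28*b^2 - 44*b + d*(8 - 4*b) - 24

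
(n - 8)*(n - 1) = n^2 - 9*n + 8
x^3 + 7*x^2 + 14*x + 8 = (x + 1)*(x + 2)*(x + 4)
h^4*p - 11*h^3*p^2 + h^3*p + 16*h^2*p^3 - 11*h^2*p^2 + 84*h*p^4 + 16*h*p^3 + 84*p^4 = (h - 7*p)*(h - 6*p)*(h + 2*p)*(h*p + p)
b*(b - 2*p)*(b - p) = b^3 - 3*b^2*p + 2*b*p^2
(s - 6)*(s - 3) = s^2 - 9*s + 18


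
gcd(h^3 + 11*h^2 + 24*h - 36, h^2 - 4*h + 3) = h - 1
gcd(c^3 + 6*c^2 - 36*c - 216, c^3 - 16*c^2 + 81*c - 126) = c - 6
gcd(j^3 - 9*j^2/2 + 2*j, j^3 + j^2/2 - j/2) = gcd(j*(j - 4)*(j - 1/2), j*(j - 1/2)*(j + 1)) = j^2 - j/2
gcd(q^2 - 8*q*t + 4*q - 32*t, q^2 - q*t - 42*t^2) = 1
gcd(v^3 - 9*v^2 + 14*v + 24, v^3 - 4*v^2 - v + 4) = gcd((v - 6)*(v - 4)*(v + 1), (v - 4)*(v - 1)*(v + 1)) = v^2 - 3*v - 4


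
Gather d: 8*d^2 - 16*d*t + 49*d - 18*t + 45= 8*d^2 + d*(49 - 16*t) - 18*t + 45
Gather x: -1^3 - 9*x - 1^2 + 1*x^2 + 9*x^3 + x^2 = 9*x^3 + 2*x^2 - 9*x - 2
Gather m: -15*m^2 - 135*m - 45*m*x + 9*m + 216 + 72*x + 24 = -15*m^2 + m*(-45*x - 126) + 72*x + 240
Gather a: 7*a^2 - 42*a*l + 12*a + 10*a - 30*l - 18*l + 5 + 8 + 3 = 7*a^2 + a*(22 - 42*l) - 48*l + 16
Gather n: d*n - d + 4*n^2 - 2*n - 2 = -d + 4*n^2 + n*(d - 2) - 2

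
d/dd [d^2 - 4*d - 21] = 2*d - 4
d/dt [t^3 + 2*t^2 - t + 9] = 3*t^2 + 4*t - 1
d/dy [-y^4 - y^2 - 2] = -4*y^3 - 2*y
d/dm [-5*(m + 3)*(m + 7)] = -10*m - 50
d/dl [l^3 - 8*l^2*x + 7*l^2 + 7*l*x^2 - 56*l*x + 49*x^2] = 3*l^2 - 16*l*x + 14*l + 7*x^2 - 56*x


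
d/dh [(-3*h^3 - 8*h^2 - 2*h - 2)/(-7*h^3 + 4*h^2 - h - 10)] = 2*(-34*h^4 - 11*h^3 + 32*h^2 + 88*h + 9)/(49*h^6 - 56*h^5 + 30*h^4 + 132*h^3 - 79*h^2 + 20*h + 100)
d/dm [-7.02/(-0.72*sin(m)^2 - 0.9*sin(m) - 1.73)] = -(10.1088*sin(m) + 6.318)*cos(m)/(0.72*sin(m)^2 + 0.9*sin(m) + 1.73)^2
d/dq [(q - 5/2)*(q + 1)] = 2*q - 3/2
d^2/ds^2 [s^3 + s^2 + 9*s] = 6*s + 2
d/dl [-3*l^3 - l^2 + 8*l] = -9*l^2 - 2*l + 8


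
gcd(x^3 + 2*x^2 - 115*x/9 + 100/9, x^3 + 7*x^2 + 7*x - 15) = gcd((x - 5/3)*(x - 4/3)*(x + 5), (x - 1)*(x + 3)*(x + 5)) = x + 5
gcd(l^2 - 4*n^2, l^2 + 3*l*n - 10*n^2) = l - 2*n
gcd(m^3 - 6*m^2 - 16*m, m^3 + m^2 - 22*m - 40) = m + 2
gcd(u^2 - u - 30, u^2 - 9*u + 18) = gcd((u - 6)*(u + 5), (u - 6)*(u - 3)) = u - 6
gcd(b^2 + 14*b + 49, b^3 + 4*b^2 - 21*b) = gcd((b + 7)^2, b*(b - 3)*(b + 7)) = b + 7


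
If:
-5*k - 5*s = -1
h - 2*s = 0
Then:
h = 2*s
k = 1/5 - s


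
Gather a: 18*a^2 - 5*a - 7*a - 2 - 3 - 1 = 18*a^2 - 12*a - 6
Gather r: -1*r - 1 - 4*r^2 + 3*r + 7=-4*r^2 + 2*r + 6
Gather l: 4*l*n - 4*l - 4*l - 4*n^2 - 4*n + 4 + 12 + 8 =l*(4*n - 8) - 4*n^2 - 4*n + 24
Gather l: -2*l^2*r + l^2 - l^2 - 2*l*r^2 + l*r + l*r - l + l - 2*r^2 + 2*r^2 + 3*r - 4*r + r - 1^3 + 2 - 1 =-2*l^2*r + l*(-2*r^2 + 2*r)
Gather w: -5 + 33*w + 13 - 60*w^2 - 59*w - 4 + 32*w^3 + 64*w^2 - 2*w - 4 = 32*w^3 + 4*w^2 - 28*w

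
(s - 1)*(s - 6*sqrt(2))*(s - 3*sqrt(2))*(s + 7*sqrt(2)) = s^4 - 2*sqrt(2)*s^3 - s^3 - 90*s^2 + 2*sqrt(2)*s^2 + 90*s + 252*sqrt(2)*s - 252*sqrt(2)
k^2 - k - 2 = (k - 2)*(k + 1)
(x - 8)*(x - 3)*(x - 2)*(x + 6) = x^4 - 7*x^3 - 32*x^2 + 228*x - 288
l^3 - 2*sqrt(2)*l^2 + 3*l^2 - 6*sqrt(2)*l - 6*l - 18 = (l + 3)*(l - 3*sqrt(2))*(l + sqrt(2))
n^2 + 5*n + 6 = (n + 2)*(n + 3)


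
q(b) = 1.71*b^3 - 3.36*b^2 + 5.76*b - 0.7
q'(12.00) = 663.84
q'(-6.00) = 230.76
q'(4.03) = 61.99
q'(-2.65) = 59.59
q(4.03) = 79.86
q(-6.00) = -525.58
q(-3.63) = -147.68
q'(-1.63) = 30.34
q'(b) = 5.13*b^2 - 6.72*b + 5.76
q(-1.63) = -26.42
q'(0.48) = 3.72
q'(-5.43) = 193.51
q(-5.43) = -404.82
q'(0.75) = 3.61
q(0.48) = 1.48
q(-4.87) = -305.95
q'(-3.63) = 97.75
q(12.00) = 2539.46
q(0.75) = 2.45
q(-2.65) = -71.38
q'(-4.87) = 160.15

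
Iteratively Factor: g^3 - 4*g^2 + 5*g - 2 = (g - 2)*(g^2 - 2*g + 1) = (g - 2)*(g - 1)*(g - 1)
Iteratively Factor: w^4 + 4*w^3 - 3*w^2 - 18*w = (w - 2)*(w^3 + 6*w^2 + 9*w) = w*(w - 2)*(w^2 + 6*w + 9) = w*(w - 2)*(w + 3)*(w + 3)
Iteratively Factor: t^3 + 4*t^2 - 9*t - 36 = (t + 3)*(t^2 + t - 12) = (t - 3)*(t + 3)*(t + 4)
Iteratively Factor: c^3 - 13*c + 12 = (c - 1)*(c^2 + c - 12) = (c - 1)*(c + 4)*(c - 3)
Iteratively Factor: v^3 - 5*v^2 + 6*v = (v - 3)*(v^2 - 2*v) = (v - 3)*(v - 2)*(v)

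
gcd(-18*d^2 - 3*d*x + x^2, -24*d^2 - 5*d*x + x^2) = 3*d + x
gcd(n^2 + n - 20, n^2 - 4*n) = n - 4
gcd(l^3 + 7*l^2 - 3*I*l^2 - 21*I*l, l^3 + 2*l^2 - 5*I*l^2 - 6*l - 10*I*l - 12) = l - 3*I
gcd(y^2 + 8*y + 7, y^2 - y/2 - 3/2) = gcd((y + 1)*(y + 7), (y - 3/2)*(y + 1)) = y + 1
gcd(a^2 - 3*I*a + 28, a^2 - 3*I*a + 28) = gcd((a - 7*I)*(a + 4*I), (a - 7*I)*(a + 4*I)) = a^2 - 3*I*a + 28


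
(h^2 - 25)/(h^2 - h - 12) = (25 - h^2)/(-h^2 + h + 12)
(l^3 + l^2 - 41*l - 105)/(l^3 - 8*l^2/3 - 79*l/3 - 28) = 3*(l + 5)/(3*l + 4)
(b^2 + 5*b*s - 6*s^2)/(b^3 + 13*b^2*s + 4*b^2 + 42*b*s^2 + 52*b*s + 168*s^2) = (b - s)/(b^2 + 7*b*s + 4*b + 28*s)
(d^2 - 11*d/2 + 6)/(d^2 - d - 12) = (d - 3/2)/(d + 3)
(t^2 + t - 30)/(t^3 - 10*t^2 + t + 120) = (t + 6)/(t^2 - 5*t - 24)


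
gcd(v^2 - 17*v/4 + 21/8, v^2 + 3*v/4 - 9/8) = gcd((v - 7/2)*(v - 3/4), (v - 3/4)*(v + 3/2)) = v - 3/4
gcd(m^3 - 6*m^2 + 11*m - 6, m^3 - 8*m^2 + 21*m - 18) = m^2 - 5*m + 6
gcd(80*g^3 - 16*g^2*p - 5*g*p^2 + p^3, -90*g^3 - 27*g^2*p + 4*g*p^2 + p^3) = -5*g + p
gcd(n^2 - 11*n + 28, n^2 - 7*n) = n - 7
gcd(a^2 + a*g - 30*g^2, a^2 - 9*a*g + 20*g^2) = a - 5*g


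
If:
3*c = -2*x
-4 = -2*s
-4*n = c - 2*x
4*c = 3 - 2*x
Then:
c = 3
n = -3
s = 2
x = -9/2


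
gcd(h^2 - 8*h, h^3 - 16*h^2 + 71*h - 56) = h - 8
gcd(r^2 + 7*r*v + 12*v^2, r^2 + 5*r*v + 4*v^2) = r + 4*v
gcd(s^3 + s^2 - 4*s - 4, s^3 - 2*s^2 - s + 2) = s^2 - s - 2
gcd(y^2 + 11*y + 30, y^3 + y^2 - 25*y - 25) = y + 5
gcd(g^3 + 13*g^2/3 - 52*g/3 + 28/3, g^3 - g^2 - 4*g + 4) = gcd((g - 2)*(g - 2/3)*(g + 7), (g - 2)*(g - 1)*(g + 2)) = g - 2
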